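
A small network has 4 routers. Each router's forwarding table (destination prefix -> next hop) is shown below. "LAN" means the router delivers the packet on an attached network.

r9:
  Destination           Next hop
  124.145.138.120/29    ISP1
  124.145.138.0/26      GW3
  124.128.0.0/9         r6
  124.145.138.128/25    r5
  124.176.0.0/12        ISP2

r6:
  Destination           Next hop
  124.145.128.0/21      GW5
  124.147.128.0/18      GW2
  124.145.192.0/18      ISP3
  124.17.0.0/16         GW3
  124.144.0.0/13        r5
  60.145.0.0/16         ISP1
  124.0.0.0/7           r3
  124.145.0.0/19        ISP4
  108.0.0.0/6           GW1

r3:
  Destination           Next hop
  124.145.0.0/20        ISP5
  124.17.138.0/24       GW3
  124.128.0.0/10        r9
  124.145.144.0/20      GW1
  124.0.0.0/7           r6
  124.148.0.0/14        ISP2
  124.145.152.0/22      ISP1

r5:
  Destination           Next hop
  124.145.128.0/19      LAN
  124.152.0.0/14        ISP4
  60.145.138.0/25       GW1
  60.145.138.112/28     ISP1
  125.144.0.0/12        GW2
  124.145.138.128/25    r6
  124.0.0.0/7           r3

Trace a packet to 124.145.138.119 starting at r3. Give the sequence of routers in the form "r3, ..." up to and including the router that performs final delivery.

r3, r9, r6, r5

At r3: longest match for 124.145.138.119 is 124.128.0.0/10 -> r9
At r9: longest match for 124.145.138.119 is 124.128.0.0/9 -> r6
At r6: longest match for 124.145.138.119 is 124.144.0.0/13 -> r5
At r5: longest match for 124.145.138.119 is 124.145.128.0/19 -> LAN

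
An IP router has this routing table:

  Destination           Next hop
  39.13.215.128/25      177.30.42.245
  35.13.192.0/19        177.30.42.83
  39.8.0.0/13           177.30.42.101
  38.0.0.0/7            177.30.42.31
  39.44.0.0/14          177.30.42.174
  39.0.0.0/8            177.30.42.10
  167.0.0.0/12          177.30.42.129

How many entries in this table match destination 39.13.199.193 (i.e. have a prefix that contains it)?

Prefixes containing 39.13.199.193:
  38.0.0.0/7 (38.0.0.0 - 39.255.255.255)
  39.0.0.0/8 (39.0.0.0 - 39.255.255.255)
  39.8.0.0/13 (39.8.0.0 - 39.15.255.255)
Total matching entries: 3.

3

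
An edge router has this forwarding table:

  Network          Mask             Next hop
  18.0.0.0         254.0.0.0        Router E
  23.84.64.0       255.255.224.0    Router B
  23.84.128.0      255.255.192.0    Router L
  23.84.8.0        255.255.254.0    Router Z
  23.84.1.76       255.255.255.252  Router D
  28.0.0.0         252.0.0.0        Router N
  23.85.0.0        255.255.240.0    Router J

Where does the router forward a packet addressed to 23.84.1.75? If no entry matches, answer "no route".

no route

No entry's prefix contains 23.84.1.75; there is no default route.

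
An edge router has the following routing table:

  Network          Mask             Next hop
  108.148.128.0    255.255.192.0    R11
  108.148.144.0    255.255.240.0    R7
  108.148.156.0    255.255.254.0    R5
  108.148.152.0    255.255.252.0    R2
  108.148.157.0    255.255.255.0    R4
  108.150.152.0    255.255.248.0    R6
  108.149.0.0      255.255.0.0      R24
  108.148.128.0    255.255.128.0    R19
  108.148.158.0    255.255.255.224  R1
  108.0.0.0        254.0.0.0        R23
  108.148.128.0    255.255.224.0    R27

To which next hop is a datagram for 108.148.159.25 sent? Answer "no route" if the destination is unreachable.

R7

Routes whose prefix contains 108.148.159.25:
  108.0.0.0/7 (108.0.0.0 - 109.255.255.255) -> R23
  108.148.128.0/17 (108.148.128.0 - 108.148.255.255) -> R19
  108.148.128.0/18 (108.148.128.0 - 108.148.191.255) -> R11
  108.148.128.0/19 (108.148.128.0 - 108.148.159.255) -> R27
  108.148.144.0/20 (108.148.144.0 - 108.148.159.255) -> R7
More-specific entries that do NOT match:
  108.148.158.0/27 (108.148.158.0 - 108.148.158.31) does not contain 108.148.159.25
  108.148.157.0/24 (108.148.157.0 - 108.148.157.255) does not contain 108.148.159.25
  108.148.156.0/23 (108.148.156.0 - 108.148.157.255) does not contain 108.148.159.25
  108.148.152.0/22 (108.148.152.0 - 108.148.155.255) does not contain 108.148.159.25
  108.150.152.0/21 (108.150.152.0 - 108.150.159.255) does not contain 108.148.159.25
Longest matching prefix is /20 -> next hop R7.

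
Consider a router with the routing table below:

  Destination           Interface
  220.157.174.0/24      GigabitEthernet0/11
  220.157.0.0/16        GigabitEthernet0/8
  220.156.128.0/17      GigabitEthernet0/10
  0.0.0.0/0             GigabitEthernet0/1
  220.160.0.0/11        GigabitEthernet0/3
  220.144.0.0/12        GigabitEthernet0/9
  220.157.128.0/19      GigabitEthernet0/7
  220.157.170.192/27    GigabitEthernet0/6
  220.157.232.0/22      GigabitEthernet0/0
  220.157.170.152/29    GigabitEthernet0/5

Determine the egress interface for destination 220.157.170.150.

GigabitEthernet0/8

Routes whose prefix contains 220.157.170.150:
  0.0.0.0/0 (default, matches everything) -> GigabitEthernet0/1
  220.144.0.0/12 (220.144.0.0 - 220.159.255.255) -> GigabitEthernet0/9
  220.157.0.0/16 (220.157.0.0 - 220.157.255.255) -> GigabitEthernet0/8
More-specific entries that do NOT match:
  220.157.170.152/29 (220.157.170.152 - 220.157.170.159) does not contain 220.157.170.150
  220.157.170.192/27 (220.157.170.192 - 220.157.170.223) does not contain 220.157.170.150
  220.157.174.0/24 (220.157.174.0 - 220.157.174.255) does not contain 220.157.170.150
  220.157.232.0/22 (220.157.232.0 - 220.157.235.255) does not contain 220.157.170.150
  220.157.128.0/19 (220.157.128.0 - 220.157.159.255) does not contain 220.157.170.150
  220.156.128.0/17 (220.156.128.0 - 220.156.255.255) does not contain 220.157.170.150
Longest matching prefix is /16 -> interface GigabitEthernet0/8.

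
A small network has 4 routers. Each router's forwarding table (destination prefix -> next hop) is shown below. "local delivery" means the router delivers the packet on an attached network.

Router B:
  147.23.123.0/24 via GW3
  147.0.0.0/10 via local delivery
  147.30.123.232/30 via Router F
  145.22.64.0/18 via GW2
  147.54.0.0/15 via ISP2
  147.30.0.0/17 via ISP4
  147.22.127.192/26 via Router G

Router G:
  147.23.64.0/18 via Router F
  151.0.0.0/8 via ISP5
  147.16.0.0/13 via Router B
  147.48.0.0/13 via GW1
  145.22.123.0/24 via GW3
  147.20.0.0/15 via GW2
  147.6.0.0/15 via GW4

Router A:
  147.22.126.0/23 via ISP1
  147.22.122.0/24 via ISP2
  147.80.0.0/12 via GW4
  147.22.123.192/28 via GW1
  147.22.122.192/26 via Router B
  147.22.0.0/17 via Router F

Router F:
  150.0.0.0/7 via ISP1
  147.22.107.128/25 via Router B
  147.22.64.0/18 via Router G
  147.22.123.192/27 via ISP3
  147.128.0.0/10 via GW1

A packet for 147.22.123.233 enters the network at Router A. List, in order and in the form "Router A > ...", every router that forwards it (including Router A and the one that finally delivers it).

At Router A: longest match for 147.22.123.233 is 147.22.0.0/17 -> Router F
At Router F: longest match for 147.22.123.233 is 147.22.64.0/18 -> Router G
At Router G: longest match for 147.22.123.233 is 147.16.0.0/13 -> Router B
At Router B: longest match for 147.22.123.233 is 147.0.0.0/10 -> local delivery

Router A > Router F > Router G > Router B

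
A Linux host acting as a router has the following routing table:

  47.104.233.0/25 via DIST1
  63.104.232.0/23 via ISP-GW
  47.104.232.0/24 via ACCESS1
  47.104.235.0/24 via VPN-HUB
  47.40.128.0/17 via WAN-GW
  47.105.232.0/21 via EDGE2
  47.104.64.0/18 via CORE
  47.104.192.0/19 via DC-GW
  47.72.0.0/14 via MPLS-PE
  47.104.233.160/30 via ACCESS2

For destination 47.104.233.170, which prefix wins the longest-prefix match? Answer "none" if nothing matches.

none

47.104.233.170 is outside every listed prefix and there is no default route.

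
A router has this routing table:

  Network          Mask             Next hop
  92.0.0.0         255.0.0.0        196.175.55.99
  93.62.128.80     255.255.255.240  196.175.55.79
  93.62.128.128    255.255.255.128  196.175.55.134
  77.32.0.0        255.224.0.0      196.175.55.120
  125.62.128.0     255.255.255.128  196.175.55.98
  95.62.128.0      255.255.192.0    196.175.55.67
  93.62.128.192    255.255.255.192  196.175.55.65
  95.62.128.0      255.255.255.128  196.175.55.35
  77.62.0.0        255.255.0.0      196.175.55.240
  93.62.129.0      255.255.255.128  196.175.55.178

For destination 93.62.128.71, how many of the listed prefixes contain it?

0

No listed prefix contains 93.62.128.71.
Total matching entries: 0.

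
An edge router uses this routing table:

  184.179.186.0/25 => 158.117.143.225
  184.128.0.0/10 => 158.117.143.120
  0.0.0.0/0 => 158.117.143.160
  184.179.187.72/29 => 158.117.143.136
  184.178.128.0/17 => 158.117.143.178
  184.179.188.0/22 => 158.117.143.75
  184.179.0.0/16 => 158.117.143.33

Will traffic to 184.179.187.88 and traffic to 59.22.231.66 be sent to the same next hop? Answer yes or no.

no

184.179.187.88: longest match 184.179.0.0/16 -> 158.117.143.33
59.22.231.66: longest match 0.0.0.0/0 -> 158.117.143.160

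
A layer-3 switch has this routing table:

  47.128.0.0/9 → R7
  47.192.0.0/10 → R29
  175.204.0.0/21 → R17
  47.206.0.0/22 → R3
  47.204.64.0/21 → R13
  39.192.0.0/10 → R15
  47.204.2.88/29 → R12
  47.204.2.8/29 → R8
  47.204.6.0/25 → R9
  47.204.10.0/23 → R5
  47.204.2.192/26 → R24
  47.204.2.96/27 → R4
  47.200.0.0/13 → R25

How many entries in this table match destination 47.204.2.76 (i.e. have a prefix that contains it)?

Prefixes containing 47.204.2.76:
  47.128.0.0/9 (47.128.0.0 - 47.255.255.255)
  47.192.0.0/10 (47.192.0.0 - 47.255.255.255)
  47.200.0.0/13 (47.200.0.0 - 47.207.255.255)
Total matching entries: 3.

3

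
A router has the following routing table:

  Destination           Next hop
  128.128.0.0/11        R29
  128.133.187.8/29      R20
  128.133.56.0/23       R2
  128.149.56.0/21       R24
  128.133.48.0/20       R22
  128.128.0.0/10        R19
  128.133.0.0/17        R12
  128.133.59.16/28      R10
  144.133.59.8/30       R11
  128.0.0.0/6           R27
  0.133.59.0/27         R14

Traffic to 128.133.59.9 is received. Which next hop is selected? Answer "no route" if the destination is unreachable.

R22

Routes whose prefix contains 128.133.59.9:
  128.0.0.0/6 (128.0.0.0 - 131.255.255.255) -> R27
  128.128.0.0/10 (128.128.0.0 - 128.191.255.255) -> R19
  128.128.0.0/11 (128.128.0.0 - 128.159.255.255) -> R29
  128.133.0.0/17 (128.133.0.0 - 128.133.127.255) -> R12
  128.133.48.0/20 (128.133.48.0 - 128.133.63.255) -> R22
More-specific entries that do NOT match:
  144.133.59.8/30 (144.133.59.8 - 144.133.59.11) does not contain 128.133.59.9
  128.133.187.8/29 (128.133.187.8 - 128.133.187.15) does not contain 128.133.59.9
  128.133.59.16/28 (128.133.59.16 - 128.133.59.31) does not contain 128.133.59.9
  0.133.59.0/27 (0.133.59.0 - 0.133.59.31) does not contain 128.133.59.9
  128.133.56.0/23 (128.133.56.0 - 128.133.57.255) does not contain 128.133.59.9
  128.149.56.0/21 (128.149.56.0 - 128.149.63.255) does not contain 128.133.59.9
Longest matching prefix is /20 -> next hop R22.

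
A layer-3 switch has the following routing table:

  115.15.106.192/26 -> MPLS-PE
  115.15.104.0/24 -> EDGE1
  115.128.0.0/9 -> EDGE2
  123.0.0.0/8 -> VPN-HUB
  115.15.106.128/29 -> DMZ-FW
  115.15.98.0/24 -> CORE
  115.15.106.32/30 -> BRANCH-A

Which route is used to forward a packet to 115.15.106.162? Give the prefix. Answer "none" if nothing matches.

none

115.15.106.162 is outside every listed prefix and there is no default route.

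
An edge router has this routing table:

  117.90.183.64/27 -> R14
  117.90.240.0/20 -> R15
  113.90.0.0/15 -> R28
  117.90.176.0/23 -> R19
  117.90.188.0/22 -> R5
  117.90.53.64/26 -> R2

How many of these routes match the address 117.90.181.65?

0

No listed prefix contains 117.90.181.65.
Total matching entries: 0.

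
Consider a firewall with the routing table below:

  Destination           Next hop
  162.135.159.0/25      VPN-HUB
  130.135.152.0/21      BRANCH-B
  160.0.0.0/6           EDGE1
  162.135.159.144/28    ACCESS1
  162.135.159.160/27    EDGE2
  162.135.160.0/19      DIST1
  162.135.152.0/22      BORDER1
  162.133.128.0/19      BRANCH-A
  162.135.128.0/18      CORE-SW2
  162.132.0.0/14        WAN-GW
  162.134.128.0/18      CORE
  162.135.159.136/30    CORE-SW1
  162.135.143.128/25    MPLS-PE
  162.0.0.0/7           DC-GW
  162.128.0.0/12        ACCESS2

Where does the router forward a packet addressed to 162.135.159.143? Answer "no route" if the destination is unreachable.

CORE-SW2

Routes whose prefix contains 162.135.159.143:
  160.0.0.0/6 (160.0.0.0 - 163.255.255.255) -> EDGE1
  162.0.0.0/7 (162.0.0.0 - 163.255.255.255) -> DC-GW
  162.128.0.0/12 (162.128.0.0 - 162.143.255.255) -> ACCESS2
  162.132.0.0/14 (162.132.0.0 - 162.135.255.255) -> WAN-GW
  162.135.128.0/18 (162.135.128.0 - 162.135.191.255) -> CORE-SW2
More-specific entries that do NOT match:
  162.135.159.136/30 (162.135.159.136 - 162.135.159.139) does not contain 162.135.159.143
  162.135.159.144/28 (162.135.159.144 - 162.135.159.159) does not contain 162.135.159.143
  162.135.159.160/27 (162.135.159.160 - 162.135.159.191) does not contain 162.135.159.143
  162.135.159.0/25 (162.135.159.0 - 162.135.159.127) does not contain 162.135.159.143
  162.135.143.128/25 (162.135.143.128 - 162.135.143.255) does not contain 162.135.159.143
  162.135.152.0/22 (162.135.152.0 - 162.135.155.255) does not contain 162.135.159.143
  130.135.152.0/21 (130.135.152.0 - 130.135.159.255) does not contain 162.135.159.143
  162.135.160.0/19 (162.135.160.0 - 162.135.191.255) does not contain 162.135.159.143
  162.133.128.0/19 (162.133.128.0 - 162.133.159.255) does not contain 162.135.159.143
Longest matching prefix is /18 -> next hop CORE-SW2.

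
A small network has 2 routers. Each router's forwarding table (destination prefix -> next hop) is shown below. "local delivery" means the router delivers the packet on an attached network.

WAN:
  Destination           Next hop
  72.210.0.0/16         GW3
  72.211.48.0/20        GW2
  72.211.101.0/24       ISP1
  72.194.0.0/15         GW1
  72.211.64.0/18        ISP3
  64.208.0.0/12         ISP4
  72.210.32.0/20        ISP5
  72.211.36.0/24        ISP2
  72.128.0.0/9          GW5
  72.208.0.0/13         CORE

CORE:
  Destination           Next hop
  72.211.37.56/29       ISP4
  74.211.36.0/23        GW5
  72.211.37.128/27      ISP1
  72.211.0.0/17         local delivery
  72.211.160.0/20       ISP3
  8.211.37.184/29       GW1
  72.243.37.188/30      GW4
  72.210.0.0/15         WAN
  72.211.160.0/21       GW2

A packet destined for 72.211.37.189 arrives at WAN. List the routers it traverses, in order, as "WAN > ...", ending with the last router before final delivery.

WAN > CORE

At WAN: longest match for 72.211.37.189 is 72.208.0.0/13 -> CORE
At CORE: longest match for 72.211.37.189 is 72.211.0.0/17 -> local delivery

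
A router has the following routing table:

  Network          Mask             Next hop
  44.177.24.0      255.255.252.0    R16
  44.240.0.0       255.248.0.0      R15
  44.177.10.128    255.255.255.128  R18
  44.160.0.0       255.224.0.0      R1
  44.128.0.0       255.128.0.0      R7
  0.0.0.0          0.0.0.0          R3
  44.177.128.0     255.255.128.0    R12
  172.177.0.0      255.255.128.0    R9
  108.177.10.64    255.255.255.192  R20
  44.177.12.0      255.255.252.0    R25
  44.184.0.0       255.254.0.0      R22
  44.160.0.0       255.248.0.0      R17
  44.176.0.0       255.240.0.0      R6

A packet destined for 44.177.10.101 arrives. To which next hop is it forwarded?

Routes whose prefix contains 44.177.10.101:
  0.0.0.0/0 (default, matches everything) -> R3
  44.128.0.0/9 (44.128.0.0 - 44.255.255.255) -> R7
  44.160.0.0/11 (44.160.0.0 - 44.191.255.255) -> R1
  44.176.0.0/12 (44.176.0.0 - 44.191.255.255) -> R6
More-specific entries that do NOT match:
  108.177.10.64/26 (108.177.10.64 - 108.177.10.127) does not contain 44.177.10.101
  44.177.10.128/25 (44.177.10.128 - 44.177.10.255) does not contain 44.177.10.101
  44.177.24.0/22 (44.177.24.0 - 44.177.27.255) does not contain 44.177.10.101
  44.177.12.0/22 (44.177.12.0 - 44.177.15.255) does not contain 44.177.10.101
  44.177.128.0/17 (44.177.128.0 - 44.177.255.255) does not contain 44.177.10.101
  172.177.0.0/17 (172.177.0.0 - 172.177.127.255) does not contain 44.177.10.101
  44.184.0.0/15 (44.184.0.0 - 44.185.255.255) does not contain 44.177.10.101
  44.240.0.0/13 (44.240.0.0 - 44.247.255.255) does not contain 44.177.10.101
  44.160.0.0/13 (44.160.0.0 - 44.167.255.255) does not contain 44.177.10.101
Longest matching prefix is /12 -> next hop R6.

R6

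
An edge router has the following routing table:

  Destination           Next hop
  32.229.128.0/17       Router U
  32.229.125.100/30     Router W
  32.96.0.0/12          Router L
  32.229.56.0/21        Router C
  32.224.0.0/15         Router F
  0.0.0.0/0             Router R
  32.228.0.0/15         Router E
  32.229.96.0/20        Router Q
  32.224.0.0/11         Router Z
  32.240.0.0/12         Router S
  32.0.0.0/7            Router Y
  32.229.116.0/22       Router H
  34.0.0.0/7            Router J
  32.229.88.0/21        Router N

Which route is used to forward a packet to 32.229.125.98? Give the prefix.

32.228.0.0/15

Entries matching 32.229.125.98:
  0.0.0.0/0 (default, matches everything)
  32.0.0.0/7 (32.0.0.0 - 33.255.255.255)
  32.224.0.0/11 (32.224.0.0 - 32.255.255.255)
  32.228.0.0/15 (32.228.0.0 - 32.229.255.255)
Most specific is 32.228.0.0/15.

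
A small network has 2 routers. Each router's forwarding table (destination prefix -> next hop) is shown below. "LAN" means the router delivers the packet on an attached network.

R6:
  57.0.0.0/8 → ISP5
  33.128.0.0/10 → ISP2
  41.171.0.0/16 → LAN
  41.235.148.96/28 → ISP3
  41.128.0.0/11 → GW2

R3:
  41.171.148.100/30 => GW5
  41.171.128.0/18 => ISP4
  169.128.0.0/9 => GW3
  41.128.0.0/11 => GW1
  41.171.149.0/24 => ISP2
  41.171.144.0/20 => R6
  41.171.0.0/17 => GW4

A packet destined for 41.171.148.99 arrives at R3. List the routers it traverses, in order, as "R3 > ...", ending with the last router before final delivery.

R3 > R6

At R3: longest match for 41.171.148.99 is 41.171.144.0/20 -> R6
At R6: longest match for 41.171.148.99 is 41.171.0.0/16 -> LAN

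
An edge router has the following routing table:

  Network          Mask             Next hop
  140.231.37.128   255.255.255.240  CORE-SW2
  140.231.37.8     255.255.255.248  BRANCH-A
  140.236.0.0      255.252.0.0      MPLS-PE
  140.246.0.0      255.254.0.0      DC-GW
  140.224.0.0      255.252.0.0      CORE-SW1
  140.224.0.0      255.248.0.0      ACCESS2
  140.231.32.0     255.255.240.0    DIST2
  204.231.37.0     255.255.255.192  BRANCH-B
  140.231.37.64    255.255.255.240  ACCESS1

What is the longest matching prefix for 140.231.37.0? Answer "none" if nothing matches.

140.231.32.0/20

Entries matching 140.231.37.0:
  140.224.0.0/13 (140.224.0.0 - 140.231.255.255)
  140.231.32.0/20 (140.231.32.0 - 140.231.47.255)
Most specific is 140.231.32.0/20.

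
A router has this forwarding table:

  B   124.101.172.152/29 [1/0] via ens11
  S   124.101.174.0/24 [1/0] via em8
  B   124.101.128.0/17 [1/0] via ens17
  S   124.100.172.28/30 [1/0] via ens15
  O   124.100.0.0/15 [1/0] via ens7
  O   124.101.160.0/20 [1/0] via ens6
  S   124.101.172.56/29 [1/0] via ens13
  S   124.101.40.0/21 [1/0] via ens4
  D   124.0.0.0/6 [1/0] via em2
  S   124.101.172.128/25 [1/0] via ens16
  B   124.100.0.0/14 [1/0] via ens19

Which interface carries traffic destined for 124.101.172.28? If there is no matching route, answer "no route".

ens6

Routes whose prefix contains 124.101.172.28:
  124.0.0.0/6 (124.0.0.0 - 127.255.255.255) -> em2
  124.100.0.0/14 (124.100.0.0 - 124.103.255.255) -> ens19
  124.100.0.0/15 (124.100.0.0 - 124.101.255.255) -> ens7
  124.101.128.0/17 (124.101.128.0 - 124.101.255.255) -> ens17
  124.101.160.0/20 (124.101.160.0 - 124.101.175.255) -> ens6
More-specific entries that do NOT match:
  124.100.172.28/30 (124.100.172.28 - 124.100.172.31) does not contain 124.101.172.28
  124.101.172.152/29 (124.101.172.152 - 124.101.172.159) does not contain 124.101.172.28
  124.101.172.56/29 (124.101.172.56 - 124.101.172.63) does not contain 124.101.172.28
  124.101.172.128/25 (124.101.172.128 - 124.101.172.255) does not contain 124.101.172.28
  124.101.174.0/24 (124.101.174.0 - 124.101.174.255) does not contain 124.101.172.28
  124.101.40.0/21 (124.101.40.0 - 124.101.47.255) does not contain 124.101.172.28
Longest matching prefix is /20 -> interface ens6.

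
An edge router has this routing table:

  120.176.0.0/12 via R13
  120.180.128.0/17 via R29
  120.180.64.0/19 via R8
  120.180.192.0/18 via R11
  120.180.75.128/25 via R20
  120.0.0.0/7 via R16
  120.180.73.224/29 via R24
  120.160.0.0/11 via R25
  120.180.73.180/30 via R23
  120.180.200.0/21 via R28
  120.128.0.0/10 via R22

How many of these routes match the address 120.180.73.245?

Prefixes containing 120.180.73.245:
  120.0.0.0/7 (120.0.0.0 - 121.255.255.255)
  120.128.0.0/10 (120.128.0.0 - 120.191.255.255)
  120.160.0.0/11 (120.160.0.0 - 120.191.255.255)
  120.176.0.0/12 (120.176.0.0 - 120.191.255.255)
  120.180.64.0/19 (120.180.64.0 - 120.180.95.255)
Total matching entries: 5.

5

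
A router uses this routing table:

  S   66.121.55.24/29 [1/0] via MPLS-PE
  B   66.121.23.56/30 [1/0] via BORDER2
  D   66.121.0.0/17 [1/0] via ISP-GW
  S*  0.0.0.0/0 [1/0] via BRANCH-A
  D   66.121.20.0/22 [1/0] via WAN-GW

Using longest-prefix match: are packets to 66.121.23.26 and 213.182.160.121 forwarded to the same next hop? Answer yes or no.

66.121.23.26: longest match 66.121.20.0/22 -> WAN-GW
213.182.160.121: longest match 0.0.0.0/0 -> BRANCH-A

no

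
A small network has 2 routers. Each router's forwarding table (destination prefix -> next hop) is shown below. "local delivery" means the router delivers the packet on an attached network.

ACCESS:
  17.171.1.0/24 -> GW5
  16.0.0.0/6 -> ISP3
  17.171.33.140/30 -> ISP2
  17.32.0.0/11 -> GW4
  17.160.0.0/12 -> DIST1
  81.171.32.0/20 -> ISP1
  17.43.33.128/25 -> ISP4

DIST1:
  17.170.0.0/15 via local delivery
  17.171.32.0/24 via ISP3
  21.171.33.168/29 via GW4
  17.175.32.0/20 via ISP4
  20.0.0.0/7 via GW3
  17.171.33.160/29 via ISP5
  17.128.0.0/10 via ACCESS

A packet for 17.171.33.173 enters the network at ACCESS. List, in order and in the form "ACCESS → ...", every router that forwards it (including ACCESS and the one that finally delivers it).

ACCESS → DIST1

At ACCESS: longest match for 17.171.33.173 is 17.160.0.0/12 -> DIST1
At DIST1: longest match for 17.171.33.173 is 17.170.0.0/15 -> local delivery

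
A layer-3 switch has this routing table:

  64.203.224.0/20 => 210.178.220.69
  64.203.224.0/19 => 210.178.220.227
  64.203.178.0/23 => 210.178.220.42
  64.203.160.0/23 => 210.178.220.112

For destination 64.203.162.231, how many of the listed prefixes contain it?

No listed prefix contains 64.203.162.231.
Total matching entries: 0.

0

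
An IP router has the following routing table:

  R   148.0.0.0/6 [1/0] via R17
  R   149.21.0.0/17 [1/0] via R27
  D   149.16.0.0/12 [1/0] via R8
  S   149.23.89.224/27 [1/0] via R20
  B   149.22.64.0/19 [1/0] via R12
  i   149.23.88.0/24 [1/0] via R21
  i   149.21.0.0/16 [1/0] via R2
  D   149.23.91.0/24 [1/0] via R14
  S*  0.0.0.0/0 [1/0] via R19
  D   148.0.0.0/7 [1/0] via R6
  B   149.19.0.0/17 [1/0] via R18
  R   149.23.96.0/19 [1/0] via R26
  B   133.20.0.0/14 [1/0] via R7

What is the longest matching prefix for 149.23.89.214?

Entries matching 149.23.89.214:
  0.0.0.0/0 (default, matches everything)
  148.0.0.0/6 (148.0.0.0 - 151.255.255.255)
  148.0.0.0/7 (148.0.0.0 - 149.255.255.255)
  149.16.0.0/12 (149.16.0.0 - 149.31.255.255)
Most specific is 149.16.0.0/12.

149.16.0.0/12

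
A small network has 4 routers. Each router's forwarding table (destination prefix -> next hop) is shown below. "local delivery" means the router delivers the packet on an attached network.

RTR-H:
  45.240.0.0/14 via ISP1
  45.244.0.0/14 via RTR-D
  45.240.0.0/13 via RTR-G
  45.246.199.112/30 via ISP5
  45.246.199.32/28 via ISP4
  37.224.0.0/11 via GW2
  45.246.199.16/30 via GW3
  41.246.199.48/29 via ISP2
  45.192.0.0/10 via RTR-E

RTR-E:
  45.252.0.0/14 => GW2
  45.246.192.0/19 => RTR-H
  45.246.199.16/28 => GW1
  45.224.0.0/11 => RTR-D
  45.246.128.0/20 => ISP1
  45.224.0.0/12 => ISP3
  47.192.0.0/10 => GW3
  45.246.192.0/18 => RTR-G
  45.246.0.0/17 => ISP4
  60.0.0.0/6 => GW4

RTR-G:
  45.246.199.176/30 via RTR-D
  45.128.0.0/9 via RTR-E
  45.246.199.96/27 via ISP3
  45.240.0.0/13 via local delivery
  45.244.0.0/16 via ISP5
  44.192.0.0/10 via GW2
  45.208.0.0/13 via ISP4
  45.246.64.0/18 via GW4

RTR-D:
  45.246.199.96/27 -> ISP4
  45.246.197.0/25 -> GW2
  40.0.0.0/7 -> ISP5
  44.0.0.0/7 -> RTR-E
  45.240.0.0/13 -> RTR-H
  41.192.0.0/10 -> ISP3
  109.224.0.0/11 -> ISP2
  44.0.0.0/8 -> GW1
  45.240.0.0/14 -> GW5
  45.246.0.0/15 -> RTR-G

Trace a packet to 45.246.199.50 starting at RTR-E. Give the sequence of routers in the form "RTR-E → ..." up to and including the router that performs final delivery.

At RTR-E: longest match for 45.246.199.50 is 45.246.192.0/19 -> RTR-H
At RTR-H: longest match for 45.246.199.50 is 45.244.0.0/14 -> RTR-D
At RTR-D: longest match for 45.246.199.50 is 45.246.0.0/15 -> RTR-G
At RTR-G: longest match for 45.246.199.50 is 45.240.0.0/13 -> local delivery

RTR-E → RTR-H → RTR-D → RTR-G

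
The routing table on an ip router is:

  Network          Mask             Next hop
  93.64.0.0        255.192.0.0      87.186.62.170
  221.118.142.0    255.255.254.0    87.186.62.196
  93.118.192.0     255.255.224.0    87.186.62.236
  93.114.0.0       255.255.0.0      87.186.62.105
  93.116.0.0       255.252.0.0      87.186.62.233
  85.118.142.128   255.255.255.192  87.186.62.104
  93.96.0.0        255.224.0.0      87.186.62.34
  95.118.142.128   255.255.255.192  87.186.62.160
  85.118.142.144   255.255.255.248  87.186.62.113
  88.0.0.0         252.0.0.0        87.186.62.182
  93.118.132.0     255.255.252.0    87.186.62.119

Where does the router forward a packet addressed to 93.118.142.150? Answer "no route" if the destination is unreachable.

87.186.62.233

Routes whose prefix contains 93.118.142.150:
  93.64.0.0/10 (93.64.0.0 - 93.127.255.255) -> 87.186.62.170
  93.96.0.0/11 (93.96.0.0 - 93.127.255.255) -> 87.186.62.34
  93.116.0.0/14 (93.116.0.0 - 93.119.255.255) -> 87.186.62.233
More-specific entries that do NOT match:
  85.118.142.144/29 (85.118.142.144 - 85.118.142.151) does not contain 93.118.142.150
  85.118.142.128/26 (85.118.142.128 - 85.118.142.191) does not contain 93.118.142.150
  95.118.142.128/26 (95.118.142.128 - 95.118.142.191) does not contain 93.118.142.150
  221.118.142.0/23 (221.118.142.0 - 221.118.143.255) does not contain 93.118.142.150
  93.118.132.0/22 (93.118.132.0 - 93.118.135.255) does not contain 93.118.142.150
  93.118.192.0/19 (93.118.192.0 - 93.118.223.255) does not contain 93.118.142.150
  93.114.0.0/16 (93.114.0.0 - 93.114.255.255) does not contain 93.118.142.150
Longest matching prefix is /14 -> next hop 87.186.62.233.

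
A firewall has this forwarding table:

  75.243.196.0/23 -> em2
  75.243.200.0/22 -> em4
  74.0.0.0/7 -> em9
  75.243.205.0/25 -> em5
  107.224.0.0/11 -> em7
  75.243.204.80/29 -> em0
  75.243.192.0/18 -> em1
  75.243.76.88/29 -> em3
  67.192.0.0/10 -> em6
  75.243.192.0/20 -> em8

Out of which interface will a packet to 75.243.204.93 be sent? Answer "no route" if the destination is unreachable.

em8

Routes whose prefix contains 75.243.204.93:
  74.0.0.0/7 (74.0.0.0 - 75.255.255.255) -> em9
  75.243.192.0/18 (75.243.192.0 - 75.243.255.255) -> em1
  75.243.192.0/20 (75.243.192.0 - 75.243.207.255) -> em8
More-specific entries that do NOT match:
  75.243.204.80/29 (75.243.204.80 - 75.243.204.87) does not contain 75.243.204.93
  75.243.76.88/29 (75.243.76.88 - 75.243.76.95) does not contain 75.243.204.93
  75.243.205.0/25 (75.243.205.0 - 75.243.205.127) does not contain 75.243.204.93
  75.243.196.0/23 (75.243.196.0 - 75.243.197.255) does not contain 75.243.204.93
  75.243.200.0/22 (75.243.200.0 - 75.243.203.255) does not contain 75.243.204.93
Longest matching prefix is /20 -> interface em8.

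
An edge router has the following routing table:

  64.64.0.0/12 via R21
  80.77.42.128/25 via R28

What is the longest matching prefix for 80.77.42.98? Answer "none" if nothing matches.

80.77.42.98 is outside every listed prefix and there is no default route.

none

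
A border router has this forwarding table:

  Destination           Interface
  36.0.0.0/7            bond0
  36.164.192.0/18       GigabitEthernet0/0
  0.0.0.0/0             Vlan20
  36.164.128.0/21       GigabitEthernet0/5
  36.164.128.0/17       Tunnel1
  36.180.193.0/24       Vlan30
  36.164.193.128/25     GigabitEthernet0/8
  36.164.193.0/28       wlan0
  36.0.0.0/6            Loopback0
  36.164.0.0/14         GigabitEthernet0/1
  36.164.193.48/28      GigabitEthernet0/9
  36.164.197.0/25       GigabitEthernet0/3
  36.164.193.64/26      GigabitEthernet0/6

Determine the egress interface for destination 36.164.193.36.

Routes whose prefix contains 36.164.193.36:
  0.0.0.0/0 (default, matches everything) -> Vlan20
  36.0.0.0/6 (36.0.0.0 - 39.255.255.255) -> Loopback0
  36.0.0.0/7 (36.0.0.0 - 37.255.255.255) -> bond0
  36.164.0.0/14 (36.164.0.0 - 36.167.255.255) -> GigabitEthernet0/1
  36.164.128.0/17 (36.164.128.0 - 36.164.255.255) -> Tunnel1
  36.164.192.0/18 (36.164.192.0 - 36.164.255.255) -> GigabitEthernet0/0
More-specific entries that do NOT match:
  36.164.193.0/28 (36.164.193.0 - 36.164.193.15) does not contain 36.164.193.36
  36.164.193.48/28 (36.164.193.48 - 36.164.193.63) does not contain 36.164.193.36
  36.164.193.64/26 (36.164.193.64 - 36.164.193.127) does not contain 36.164.193.36
  36.164.193.128/25 (36.164.193.128 - 36.164.193.255) does not contain 36.164.193.36
  36.164.197.0/25 (36.164.197.0 - 36.164.197.127) does not contain 36.164.193.36
  36.180.193.0/24 (36.180.193.0 - 36.180.193.255) does not contain 36.164.193.36
  36.164.128.0/21 (36.164.128.0 - 36.164.135.255) does not contain 36.164.193.36
Longest matching prefix is /18 -> interface GigabitEthernet0/0.

GigabitEthernet0/0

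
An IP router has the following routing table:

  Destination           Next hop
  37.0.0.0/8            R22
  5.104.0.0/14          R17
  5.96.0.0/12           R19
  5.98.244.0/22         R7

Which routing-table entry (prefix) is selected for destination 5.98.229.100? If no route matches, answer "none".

Entries matching 5.98.229.100:
  5.96.0.0/12 (5.96.0.0 - 5.111.255.255)
Most specific is 5.96.0.0/12.

5.96.0.0/12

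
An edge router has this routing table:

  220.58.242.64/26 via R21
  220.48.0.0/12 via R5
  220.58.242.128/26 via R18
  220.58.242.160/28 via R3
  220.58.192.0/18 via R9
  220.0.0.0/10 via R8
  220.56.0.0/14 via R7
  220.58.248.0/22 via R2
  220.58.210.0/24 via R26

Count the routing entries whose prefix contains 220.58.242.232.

4

Prefixes containing 220.58.242.232:
  220.0.0.0/10 (220.0.0.0 - 220.63.255.255)
  220.48.0.0/12 (220.48.0.0 - 220.63.255.255)
  220.56.0.0/14 (220.56.0.0 - 220.59.255.255)
  220.58.192.0/18 (220.58.192.0 - 220.58.255.255)
Total matching entries: 4.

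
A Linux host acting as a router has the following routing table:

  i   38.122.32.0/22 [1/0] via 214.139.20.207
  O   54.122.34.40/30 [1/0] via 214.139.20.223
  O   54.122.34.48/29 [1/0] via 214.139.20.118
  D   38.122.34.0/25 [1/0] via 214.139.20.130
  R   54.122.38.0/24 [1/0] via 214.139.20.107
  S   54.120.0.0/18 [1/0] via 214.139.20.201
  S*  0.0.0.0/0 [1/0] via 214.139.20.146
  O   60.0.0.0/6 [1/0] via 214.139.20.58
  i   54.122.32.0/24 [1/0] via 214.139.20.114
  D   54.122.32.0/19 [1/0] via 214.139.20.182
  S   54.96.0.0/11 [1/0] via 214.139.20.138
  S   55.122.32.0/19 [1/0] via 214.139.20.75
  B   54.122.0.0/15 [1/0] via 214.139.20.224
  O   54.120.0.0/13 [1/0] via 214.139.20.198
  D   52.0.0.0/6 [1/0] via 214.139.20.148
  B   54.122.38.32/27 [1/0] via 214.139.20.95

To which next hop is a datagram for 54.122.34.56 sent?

Routes whose prefix contains 54.122.34.56:
  0.0.0.0/0 (default, matches everything) -> 214.139.20.146
  52.0.0.0/6 (52.0.0.0 - 55.255.255.255) -> 214.139.20.148
  54.96.0.0/11 (54.96.0.0 - 54.127.255.255) -> 214.139.20.138
  54.120.0.0/13 (54.120.0.0 - 54.127.255.255) -> 214.139.20.198
  54.122.0.0/15 (54.122.0.0 - 54.123.255.255) -> 214.139.20.224
  54.122.32.0/19 (54.122.32.0 - 54.122.63.255) -> 214.139.20.182
More-specific entries that do NOT match:
  54.122.34.40/30 (54.122.34.40 - 54.122.34.43) does not contain 54.122.34.56
  54.122.34.48/29 (54.122.34.48 - 54.122.34.55) does not contain 54.122.34.56
  54.122.38.32/27 (54.122.38.32 - 54.122.38.63) does not contain 54.122.34.56
  38.122.34.0/25 (38.122.34.0 - 38.122.34.127) does not contain 54.122.34.56
  54.122.38.0/24 (54.122.38.0 - 54.122.38.255) does not contain 54.122.34.56
  54.122.32.0/24 (54.122.32.0 - 54.122.32.255) does not contain 54.122.34.56
  38.122.32.0/22 (38.122.32.0 - 38.122.35.255) does not contain 54.122.34.56
Longest matching prefix is /19 -> next hop 214.139.20.182.

214.139.20.182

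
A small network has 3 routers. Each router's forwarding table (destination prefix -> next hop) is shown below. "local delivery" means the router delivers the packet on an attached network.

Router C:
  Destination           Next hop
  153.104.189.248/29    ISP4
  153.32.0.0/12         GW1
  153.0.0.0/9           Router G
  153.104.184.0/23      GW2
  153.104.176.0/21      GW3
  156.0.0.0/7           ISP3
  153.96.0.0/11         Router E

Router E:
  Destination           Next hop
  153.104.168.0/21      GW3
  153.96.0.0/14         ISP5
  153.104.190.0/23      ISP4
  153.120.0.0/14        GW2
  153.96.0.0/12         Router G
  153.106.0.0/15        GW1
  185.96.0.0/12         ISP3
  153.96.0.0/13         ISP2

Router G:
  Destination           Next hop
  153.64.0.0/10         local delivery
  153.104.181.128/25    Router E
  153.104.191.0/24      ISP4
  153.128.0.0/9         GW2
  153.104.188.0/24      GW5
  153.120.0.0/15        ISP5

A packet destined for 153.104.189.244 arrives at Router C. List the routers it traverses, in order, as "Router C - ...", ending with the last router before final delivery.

Router C - Router E - Router G

At Router C: longest match for 153.104.189.244 is 153.96.0.0/11 -> Router E
At Router E: longest match for 153.104.189.244 is 153.96.0.0/12 -> Router G
At Router G: longest match for 153.104.189.244 is 153.64.0.0/10 -> local delivery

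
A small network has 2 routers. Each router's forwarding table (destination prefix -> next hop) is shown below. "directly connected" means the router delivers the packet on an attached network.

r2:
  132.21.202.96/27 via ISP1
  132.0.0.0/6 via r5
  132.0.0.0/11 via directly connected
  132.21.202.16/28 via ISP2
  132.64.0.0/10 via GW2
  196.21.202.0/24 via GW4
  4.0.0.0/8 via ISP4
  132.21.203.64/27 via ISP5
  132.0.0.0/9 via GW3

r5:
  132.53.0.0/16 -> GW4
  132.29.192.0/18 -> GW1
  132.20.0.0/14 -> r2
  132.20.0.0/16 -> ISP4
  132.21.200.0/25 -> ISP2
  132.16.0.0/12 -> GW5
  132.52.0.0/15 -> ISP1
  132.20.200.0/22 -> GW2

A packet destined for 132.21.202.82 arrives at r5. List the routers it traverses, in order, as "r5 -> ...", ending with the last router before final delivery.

At r5: longest match for 132.21.202.82 is 132.20.0.0/14 -> r2
At r2: longest match for 132.21.202.82 is 132.0.0.0/11 -> directly connected

r5 -> r2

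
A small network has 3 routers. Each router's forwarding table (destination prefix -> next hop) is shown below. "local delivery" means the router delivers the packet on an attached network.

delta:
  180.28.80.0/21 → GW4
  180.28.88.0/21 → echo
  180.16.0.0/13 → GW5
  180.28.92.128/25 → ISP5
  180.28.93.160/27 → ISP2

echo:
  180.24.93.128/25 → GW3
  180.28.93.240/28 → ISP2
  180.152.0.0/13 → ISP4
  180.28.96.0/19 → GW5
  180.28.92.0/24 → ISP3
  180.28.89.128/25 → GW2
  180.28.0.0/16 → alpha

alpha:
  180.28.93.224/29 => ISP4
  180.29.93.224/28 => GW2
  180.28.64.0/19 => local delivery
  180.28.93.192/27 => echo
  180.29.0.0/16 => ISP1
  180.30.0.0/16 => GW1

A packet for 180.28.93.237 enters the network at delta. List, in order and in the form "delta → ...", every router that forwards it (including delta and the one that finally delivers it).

delta → echo → alpha

At delta: longest match for 180.28.93.237 is 180.28.88.0/21 -> echo
At echo: longest match for 180.28.93.237 is 180.28.0.0/16 -> alpha
At alpha: longest match for 180.28.93.237 is 180.28.64.0/19 -> local delivery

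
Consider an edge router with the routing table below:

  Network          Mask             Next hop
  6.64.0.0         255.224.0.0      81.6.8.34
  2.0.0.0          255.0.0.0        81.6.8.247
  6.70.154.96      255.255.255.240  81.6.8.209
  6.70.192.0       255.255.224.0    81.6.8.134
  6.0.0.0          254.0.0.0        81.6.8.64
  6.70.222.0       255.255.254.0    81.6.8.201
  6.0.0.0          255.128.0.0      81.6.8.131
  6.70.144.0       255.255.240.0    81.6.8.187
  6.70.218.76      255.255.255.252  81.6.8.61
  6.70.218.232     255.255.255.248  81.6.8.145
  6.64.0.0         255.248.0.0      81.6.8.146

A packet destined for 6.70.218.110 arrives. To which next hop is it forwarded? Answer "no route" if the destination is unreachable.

81.6.8.134

Routes whose prefix contains 6.70.218.110:
  6.0.0.0/7 (6.0.0.0 - 7.255.255.255) -> 81.6.8.64
  6.0.0.0/9 (6.0.0.0 - 6.127.255.255) -> 81.6.8.131
  6.64.0.0/11 (6.64.0.0 - 6.95.255.255) -> 81.6.8.34
  6.64.0.0/13 (6.64.0.0 - 6.71.255.255) -> 81.6.8.146
  6.70.192.0/19 (6.70.192.0 - 6.70.223.255) -> 81.6.8.134
More-specific entries that do NOT match:
  6.70.218.76/30 (6.70.218.76 - 6.70.218.79) does not contain 6.70.218.110
  6.70.218.232/29 (6.70.218.232 - 6.70.218.239) does not contain 6.70.218.110
  6.70.154.96/28 (6.70.154.96 - 6.70.154.111) does not contain 6.70.218.110
  6.70.222.0/23 (6.70.222.0 - 6.70.223.255) does not contain 6.70.218.110
  6.70.144.0/20 (6.70.144.0 - 6.70.159.255) does not contain 6.70.218.110
Longest matching prefix is /19 -> next hop 81.6.8.134.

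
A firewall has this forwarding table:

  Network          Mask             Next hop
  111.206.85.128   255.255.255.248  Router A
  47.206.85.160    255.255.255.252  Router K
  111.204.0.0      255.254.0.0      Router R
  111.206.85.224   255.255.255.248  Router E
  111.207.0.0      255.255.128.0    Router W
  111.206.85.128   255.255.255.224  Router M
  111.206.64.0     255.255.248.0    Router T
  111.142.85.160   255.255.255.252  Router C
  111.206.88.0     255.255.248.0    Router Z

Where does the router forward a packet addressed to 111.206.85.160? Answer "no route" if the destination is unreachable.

No entry's prefix contains 111.206.85.160; there is no default route.

no route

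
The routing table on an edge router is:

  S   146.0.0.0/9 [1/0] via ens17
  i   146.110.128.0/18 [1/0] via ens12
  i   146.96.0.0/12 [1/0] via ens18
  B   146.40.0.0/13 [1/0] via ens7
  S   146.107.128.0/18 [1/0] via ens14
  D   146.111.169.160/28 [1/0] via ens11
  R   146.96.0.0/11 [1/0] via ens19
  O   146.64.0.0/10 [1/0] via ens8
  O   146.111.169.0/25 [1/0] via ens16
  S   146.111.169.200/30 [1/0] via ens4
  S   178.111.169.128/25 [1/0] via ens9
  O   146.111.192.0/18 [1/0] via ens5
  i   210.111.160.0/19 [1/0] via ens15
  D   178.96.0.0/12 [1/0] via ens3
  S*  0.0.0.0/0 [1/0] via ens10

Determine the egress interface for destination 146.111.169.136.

Routes whose prefix contains 146.111.169.136:
  0.0.0.0/0 (default, matches everything) -> ens10
  146.0.0.0/9 (146.0.0.0 - 146.127.255.255) -> ens17
  146.64.0.0/10 (146.64.0.0 - 146.127.255.255) -> ens8
  146.96.0.0/11 (146.96.0.0 - 146.127.255.255) -> ens19
  146.96.0.0/12 (146.96.0.0 - 146.111.255.255) -> ens18
More-specific entries that do NOT match:
  146.111.169.200/30 (146.111.169.200 - 146.111.169.203) does not contain 146.111.169.136
  146.111.169.160/28 (146.111.169.160 - 146.111.169.175) does not contain 146.111.169.136
  146.111.169.0/25 (146.111.169.0 - 146.111.169.127) does not contain 146.111.169.136
  178.111.169.128/25 (178.111.169.128 - 178.111.169.255) does not contain 146.111.169.136
  210.111.160.0/19 (210.111.160.0 - 210.111.191.255) does not contain 146.111.169.136
  146.110.128.0/18 (146.110.128.0 - 146.110.191.255) does not contain 146.111.169.136
  146.107.128.0/18 (146.107.128.0 - 146.107.191.255) does not contain 146.111.169.136
  146.111.192.0/18 (146.111.192.0 - 146.111.255.255) does not contain 146.111.169.136
  146.40.0.0/13 (146.40.0.0 - 146.47.255.255) does not contain 146.111.169.136
Longest matching prefix is /12 -> interface ens18.

ens18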